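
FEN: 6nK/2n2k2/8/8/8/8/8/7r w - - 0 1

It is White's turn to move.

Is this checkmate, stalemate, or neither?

White to move; white king on h8.
In check: yes, from the black rook on h1.
King squares — g7: attacked by Kf7; h7: attacked by Rh1; g8: attacked by Kf7.
Legal moves for White: none.
In check with no legal moves → checkmate.

checkmate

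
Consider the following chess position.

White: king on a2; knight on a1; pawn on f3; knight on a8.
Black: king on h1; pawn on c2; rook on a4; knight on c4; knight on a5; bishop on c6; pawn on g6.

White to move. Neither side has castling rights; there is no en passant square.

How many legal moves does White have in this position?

0

White to move; king on a2.
In check: yes, from the black rook on a4.
Legal moves: none.
Count: 0.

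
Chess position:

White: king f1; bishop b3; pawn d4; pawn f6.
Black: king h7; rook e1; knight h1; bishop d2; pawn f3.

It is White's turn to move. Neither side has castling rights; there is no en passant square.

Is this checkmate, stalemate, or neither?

White to move; white king on f1.
In check: yes, from the black rook on e1.
King squares — e1: attacked by Bd2; g1: attacked by Re1; e2: attacked by Re1; f2: attacked by Nh1; g2: attacked by Pf3.
Legal moves for White: none.
In check with no legal moves → checkmate.

checkmate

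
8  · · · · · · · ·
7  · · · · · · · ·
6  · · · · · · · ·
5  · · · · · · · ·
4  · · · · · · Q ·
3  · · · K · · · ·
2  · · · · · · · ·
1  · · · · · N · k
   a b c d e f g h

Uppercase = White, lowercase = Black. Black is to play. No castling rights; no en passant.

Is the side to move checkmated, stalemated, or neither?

Black to move; black king on h1.
In check: no.
King squares — g1: attacked by Qg4; g2: attacked by Qg4; h2: attacked by Nf1.
Legal moves for Black: none.
Not in check and no legal moves → stalemate.

stalemate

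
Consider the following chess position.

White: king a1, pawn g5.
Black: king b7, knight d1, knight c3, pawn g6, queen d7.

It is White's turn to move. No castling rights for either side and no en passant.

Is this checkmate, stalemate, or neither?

White to move; white king on a1.
In check: no.
King squares — b1: attacked by Nc3; a2: attacked by Nc3; b2: attacked by Nd1.
Legal moves for White: none.
Not in check and no legal moves → stalemate.

stalemate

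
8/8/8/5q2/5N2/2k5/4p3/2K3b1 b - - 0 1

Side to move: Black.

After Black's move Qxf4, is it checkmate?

no

After Qxf4: white king on c1; in check: yes, from the black queen on f4.
White has 1 legal reply: Kb1.
In check but a legal move exists → not checkmate.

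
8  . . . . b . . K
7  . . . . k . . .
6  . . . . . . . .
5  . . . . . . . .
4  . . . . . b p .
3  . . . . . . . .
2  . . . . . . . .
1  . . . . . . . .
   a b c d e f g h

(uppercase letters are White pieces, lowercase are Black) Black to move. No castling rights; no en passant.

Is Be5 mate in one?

no

After Be5: white king on h8; in check: yes, from the black bishop on e5.
White has 2 legal replies: Kg8, Kh7.
In check but a legal move exists → not checkmate.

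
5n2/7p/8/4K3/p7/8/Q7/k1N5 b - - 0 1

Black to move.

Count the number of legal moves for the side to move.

Black to move; king on a1.
In check: yes, from the white queen on a2.
Legal moves: none.
Count: 0.

0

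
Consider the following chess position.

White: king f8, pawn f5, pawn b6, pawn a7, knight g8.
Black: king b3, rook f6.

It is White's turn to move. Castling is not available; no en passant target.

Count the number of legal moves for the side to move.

White to move; king on f8.
In check: yes, from the black rook on f6.
Legal moves: Ke8, Kg7, Ke7, Nxf6.
Count: 4.

4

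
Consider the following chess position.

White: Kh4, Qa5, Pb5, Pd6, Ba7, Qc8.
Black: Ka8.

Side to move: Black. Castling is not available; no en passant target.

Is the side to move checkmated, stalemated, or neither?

checkmate

Black to move; black king on a8.
In check: yes, from the white queen on c8.
King squares — a7: attacked by Qa5; b7: attacked by Qc8; b8: attacked by Ba7.
Legal moves for Black: none.
In check with no legal moves → checkmate.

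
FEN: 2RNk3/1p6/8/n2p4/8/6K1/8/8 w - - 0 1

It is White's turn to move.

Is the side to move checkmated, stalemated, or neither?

White to move; white king on g3.
In check: no.
Legal moves for White include: Nf7+, Nxb7+, Ne6+, Nc6+, Rb8, Ra8, Rc7, Rc6, Rc5, Rc4, Rc3, Rc2, Rc1, Kh4, Kg4, Kf4, Kh3, Kf3, ... (list truncated; more exist).
White has legal moves and is not in check → neither.

neither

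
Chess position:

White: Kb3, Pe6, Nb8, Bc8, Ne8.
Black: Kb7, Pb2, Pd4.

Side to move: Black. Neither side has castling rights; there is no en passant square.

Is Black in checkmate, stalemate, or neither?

neither

Black to move; black king on b7.
In check: yes, from the white bishop on c8.
King squares — a6: attacked by Nb8; b6: available; c6: attacked by Nb8; a7: available; c7: attacked by Ne8; a8: available; b8: available; c8: available.
Legal moves for Black: Kxc8, Kxb8, Ka8, Ka7, Kb6.
Black is in check but has 5 legal moves → neither.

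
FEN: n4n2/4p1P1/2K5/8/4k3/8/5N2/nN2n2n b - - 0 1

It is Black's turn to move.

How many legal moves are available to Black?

7

Black to move; king on e4.
In check: yes, from the white knight on f2.
Legal moves: Kf5, Ke5, Kf4, Kd4, Kf3, Ke3, Nxf2.
Count: 7.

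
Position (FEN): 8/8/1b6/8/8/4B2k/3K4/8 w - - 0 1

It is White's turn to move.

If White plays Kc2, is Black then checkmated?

no

After Kc2: black king on h3; in check: no.
Black is not in check, so this cannot be checkmate.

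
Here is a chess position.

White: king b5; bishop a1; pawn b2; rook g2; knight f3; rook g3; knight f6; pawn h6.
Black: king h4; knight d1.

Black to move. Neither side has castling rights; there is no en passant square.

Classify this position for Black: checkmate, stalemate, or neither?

Black to move; black king on h4.
In check: yes, from the white knight on f3.
King squares — g3: attacked by Rg2; h3: attacked by Rg3; g4: attacked by Rg3; g5: attacked by Nf3; h5: attacked by Nf6.
Legal moves for Black: none.
In check with no legal moves → checkmate.

checkmate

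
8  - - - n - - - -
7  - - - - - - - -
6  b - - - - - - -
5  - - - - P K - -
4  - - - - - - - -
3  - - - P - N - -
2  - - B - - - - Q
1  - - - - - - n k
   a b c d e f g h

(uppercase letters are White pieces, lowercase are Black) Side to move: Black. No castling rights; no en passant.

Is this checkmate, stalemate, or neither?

checkmate

Black to move; black king on h1.
In check: yes, from the white queen on h2.
King squares — g1: own knight; g2: attacked by Qh2; h2: attacked by Nf3.
Legal moves for Black: none.
In check with no legal moves → checkmate.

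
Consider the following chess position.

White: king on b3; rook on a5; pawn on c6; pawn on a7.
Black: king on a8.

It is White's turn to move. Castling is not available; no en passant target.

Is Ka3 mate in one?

After Ka3: black king on a8; in check: no.
Black is not in check, so this cannot be checkmate.

no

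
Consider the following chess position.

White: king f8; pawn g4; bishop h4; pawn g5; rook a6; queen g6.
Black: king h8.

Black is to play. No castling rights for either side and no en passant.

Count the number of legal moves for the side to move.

0

Black to move; king on h8.
In check: no.
Legal moves: none.
Count: 0.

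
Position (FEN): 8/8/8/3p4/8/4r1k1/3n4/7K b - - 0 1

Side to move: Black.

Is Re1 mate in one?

yes

After Re1: white king on h1; in check: yes, from the black rook on e1.
King squares — g1: attacked by Re1; g2: attacked by Kg3; h2: attacked by Kg3.
White has no legal moves → checkmate.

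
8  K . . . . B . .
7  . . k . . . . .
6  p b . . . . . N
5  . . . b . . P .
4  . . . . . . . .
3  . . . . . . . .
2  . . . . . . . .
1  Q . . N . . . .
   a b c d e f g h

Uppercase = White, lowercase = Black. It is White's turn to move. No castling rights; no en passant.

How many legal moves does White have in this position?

0

White to move; king on a8.
In check: yes, from the black bishop on d5.
Legal moves: none.
Count: 0.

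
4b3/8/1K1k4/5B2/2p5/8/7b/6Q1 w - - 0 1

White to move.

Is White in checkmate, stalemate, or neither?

White to move; white king on b6.
In check: no.
Legal moves for White include: Kb7, Ka7, Ka6, Ka5, Bc8, Bh7, Bd7, Bg6, Be6, Bg4, Be4, Bh3, Bd3, Bc2, Bb1, Qg8, Qg7, Qg6+, ... (list truncated; more exist).
White has legal moves and is not in check → neither.

neither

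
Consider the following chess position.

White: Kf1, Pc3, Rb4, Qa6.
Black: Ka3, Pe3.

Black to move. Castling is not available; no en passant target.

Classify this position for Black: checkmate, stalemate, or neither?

checkmate

Black to move; black king on a3.
In check: yes, from the white queen on a6.
King squares — a2: attacked by Qa6; b2: attacked by Rb4; b3: attacked by Rb4; a4: attacked by Rb4; b4: attacked by Pc3.
Legal moves for Black: none.
In check with no legal moves → checkmate.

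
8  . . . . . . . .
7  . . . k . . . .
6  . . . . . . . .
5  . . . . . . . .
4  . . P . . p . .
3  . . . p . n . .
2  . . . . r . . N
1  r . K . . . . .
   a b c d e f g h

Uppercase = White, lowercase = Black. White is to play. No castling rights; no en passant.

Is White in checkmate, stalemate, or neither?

White to move; white king on c1.
In check: yes, from the black rook on a1.
King squares — b1: attacked by Ra1; d1: attacked by Ra1; b2: attacked by Re2; c2: attacked by Re2; d2: attacked by Re2.
Legal moves for White: none.
In check with no legal moves → checkmate.

checkmate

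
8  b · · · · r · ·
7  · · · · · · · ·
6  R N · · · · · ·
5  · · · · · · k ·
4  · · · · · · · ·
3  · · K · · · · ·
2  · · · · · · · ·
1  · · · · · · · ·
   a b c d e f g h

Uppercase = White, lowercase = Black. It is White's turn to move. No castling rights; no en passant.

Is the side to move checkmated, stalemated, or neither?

White to move; white king on c3.
In check: no.
Legal moves for White include: Nc8, Nxa8, Nd7, Nd5, Nc4, Na4, Rxa8, Ra7, Ra5+, Ra4, Ra3, Ra2, Ra1, Kd4, Kc4, Kb4, Kd3, Kb3, ... (list truncated; more exist).
White has legal moves and is not in check → neither.

neither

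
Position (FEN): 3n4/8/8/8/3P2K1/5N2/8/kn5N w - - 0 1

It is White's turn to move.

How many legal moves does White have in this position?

White to move; king on g4.
In check: no.
Legal moves: Kh5, Kg5, Kf5, Kh4, Kf4, Kh3, Kg3, Ng5, Ne5, Nh4, Nh2, Nd2, Ng1, Ne1, Ng3, Nf2, d5.
Count: 17.

17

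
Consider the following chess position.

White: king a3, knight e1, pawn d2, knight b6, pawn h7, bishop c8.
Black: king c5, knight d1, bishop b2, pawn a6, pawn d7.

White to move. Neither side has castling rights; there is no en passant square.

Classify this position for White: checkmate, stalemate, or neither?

White to move; white king on a3.
In check: yes, from the black bishop on b2.
Legal moves for White: Ka4, Kb3, Ka2.
White is in check but has 3 legal moves → neither.

neither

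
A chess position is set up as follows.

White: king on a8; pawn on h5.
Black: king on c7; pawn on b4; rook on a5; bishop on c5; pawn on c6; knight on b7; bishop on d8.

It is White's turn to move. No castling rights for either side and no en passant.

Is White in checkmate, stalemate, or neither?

checkmate

White to move; white king on a8.
In check: yes, from the black rook on a5.
King squares — a7: attacked by Ra5; b7: attacked by Kc7; b8: attacked by Kc7.
Legal moves for White: none.
In check with no legal moves → checkmate.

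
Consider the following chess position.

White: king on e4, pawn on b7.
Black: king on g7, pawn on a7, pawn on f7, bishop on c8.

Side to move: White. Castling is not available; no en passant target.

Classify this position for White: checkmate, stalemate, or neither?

neither

White to move; white king on e4.
In check: no.
Legal moves for White: Ke5, Kd5, Kf4, Kd4, Kf3, Ke3, Kd3, bxc8=Q, bxc8=R, bxc8=B, bxc8=N, b8=Q, b8=R, b8=B, b8=N.
White has 15 legal moves and is not in check → neither.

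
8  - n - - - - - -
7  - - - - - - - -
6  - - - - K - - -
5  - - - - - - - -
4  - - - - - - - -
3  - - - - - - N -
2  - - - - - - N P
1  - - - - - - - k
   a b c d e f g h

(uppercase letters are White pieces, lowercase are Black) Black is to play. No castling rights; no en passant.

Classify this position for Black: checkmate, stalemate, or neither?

neither

Black to move; black king on h1.
In check: yes, from the white knight on g3.
King squares — g1: available; g2: available; h2: available.
Legal moves for Black: Kxh2, Kxg2, Kg1.
Black is in check but has 3 legal moves → neither.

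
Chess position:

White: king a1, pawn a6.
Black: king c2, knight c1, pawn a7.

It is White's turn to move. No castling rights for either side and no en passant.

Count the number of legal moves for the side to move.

White to move; king on a1.
In check: no.
Legal moves: none.
Count: 0.

0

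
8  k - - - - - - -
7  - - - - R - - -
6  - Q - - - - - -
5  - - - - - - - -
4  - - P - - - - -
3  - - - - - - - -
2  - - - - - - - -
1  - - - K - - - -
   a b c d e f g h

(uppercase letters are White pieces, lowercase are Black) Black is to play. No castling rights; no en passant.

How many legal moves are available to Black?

0

Black to move; king on a8.
In check: no.
Legal moves: none.
Count: 0.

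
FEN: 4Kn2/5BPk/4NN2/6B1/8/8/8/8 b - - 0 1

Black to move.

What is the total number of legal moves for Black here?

0

Black to move; king on h7.
In check: yes, from the white knight on f6.
Legal moves: none.
Count: 0.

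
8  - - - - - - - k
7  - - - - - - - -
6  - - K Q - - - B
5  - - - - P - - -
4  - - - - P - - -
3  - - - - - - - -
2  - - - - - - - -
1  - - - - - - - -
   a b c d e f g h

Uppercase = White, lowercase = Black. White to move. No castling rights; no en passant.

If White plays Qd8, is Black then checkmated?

After Qd8: black king on h8; in check: yes, from the white queen on d8.
Black has 1 legal reply: Kh7.
In check but a legal move exists → not checkmate.

no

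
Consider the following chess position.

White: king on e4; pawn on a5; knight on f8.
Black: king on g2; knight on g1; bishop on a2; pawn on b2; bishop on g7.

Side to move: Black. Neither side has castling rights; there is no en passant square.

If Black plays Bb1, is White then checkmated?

After Bb1: white king on e4; in check: yes, from the black bishop on b1.
White has 3 legal replies: Kd5, Kf4, Ke3.
In check but a legal move exists → not checkmate.

no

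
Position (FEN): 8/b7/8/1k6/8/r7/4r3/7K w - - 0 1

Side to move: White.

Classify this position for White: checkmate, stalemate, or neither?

White to move; white king on h1.
In check: no.
King squares — g1: attacked by Ba7; g2: attacked by Re2; h2: attacked by Re2.
Legal moves for White: none.
Not in check and no legal moves → stalemate.

stalemate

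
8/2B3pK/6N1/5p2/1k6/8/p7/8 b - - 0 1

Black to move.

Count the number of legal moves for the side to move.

12

Black to move; king on b4.
In check: no.
Legal moves: Kc5, Kb5, Kc4, Ka4, Kc3, Kb3, Ka3, f4, a1=Q, a1=R, a1=B, a1=N.
Count: 12.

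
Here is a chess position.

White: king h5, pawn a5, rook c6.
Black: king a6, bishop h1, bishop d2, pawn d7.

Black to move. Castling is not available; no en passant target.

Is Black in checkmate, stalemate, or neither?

Black to move; black king on a6.
In check: yes, from the white rook on c6.
King squares — a5: available; b5: available; b6: attacked by Pa5; a7: available; b7: available.
Legal moves for Black: Kb7, Ka7, Kb5, Kxa5, Bxc6, dxc6.
Black is in check but has 6 legal moves → neither.

neither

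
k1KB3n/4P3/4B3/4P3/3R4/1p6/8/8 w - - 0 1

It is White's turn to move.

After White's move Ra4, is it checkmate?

yes

After Ra4: black king on a8; in check: yes, from the white rook on a4.
King squares — a7: attacked by Ra4; b7: attacked by Kc8; b8: attacked by Kc8.
Black has no legal moves → checkmate.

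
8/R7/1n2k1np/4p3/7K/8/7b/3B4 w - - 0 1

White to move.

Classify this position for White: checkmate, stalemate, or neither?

White to move; white king on h4.
In check: yes, from the black knight on g6.
Legal moves for White: Kh5, Kg4, Kh3.
White is in check but has 3 legal moves → neither.

neither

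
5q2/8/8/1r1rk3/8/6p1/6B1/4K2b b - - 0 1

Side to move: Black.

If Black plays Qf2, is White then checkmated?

After Qf2: white king on e1; in check: yes, from the black queen on f2.
King squares — d1: attacked by Rd5; f1: attacked by Qf2; d2: attacked by Qf2; e2: attacked by Qf2; f2: attacked by Pg3.
White has no legal moves → checkmate.

yes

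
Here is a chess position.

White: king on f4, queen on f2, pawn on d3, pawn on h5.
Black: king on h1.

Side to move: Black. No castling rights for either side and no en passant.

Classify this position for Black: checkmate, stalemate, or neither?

Black to move; black king on h1.
In check: no.
King squares — g1: attacked by Qf2; g2: attacked by Qf2; h2: attacked by Qf2.
Legal moves for Black: none.
Not in check and no legal moves → stalemate.

stalemate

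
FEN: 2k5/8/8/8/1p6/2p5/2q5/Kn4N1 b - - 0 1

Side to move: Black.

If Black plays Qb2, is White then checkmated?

yes

After Qb2: white king on a1; in check: yes, from the black queen on b2.
King squares — b1: attacked by Qb2; a2: attacked by Qb2; b2: attacked by Pc3.
White has no legal moves → checkmate.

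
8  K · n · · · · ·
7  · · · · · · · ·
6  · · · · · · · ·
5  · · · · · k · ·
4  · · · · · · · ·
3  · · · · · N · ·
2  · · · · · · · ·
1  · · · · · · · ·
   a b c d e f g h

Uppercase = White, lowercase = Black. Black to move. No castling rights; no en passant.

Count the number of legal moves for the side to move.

10

Black to move; king on f5.
In check: no.
Legal moves: Ne7, Na7, Nd6, Nb6+, Kg6, Kf6, Ke6, Kg4, Kf4, Ke4.
Count: 10.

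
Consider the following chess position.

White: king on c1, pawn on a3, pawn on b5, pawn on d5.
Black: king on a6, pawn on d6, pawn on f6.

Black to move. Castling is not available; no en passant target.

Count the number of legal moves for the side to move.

Black to move; king on a6.
In check: yes, from the white pawn on b5.
Legal moves: Kb7, Ka7, Kb6, Kxb5, Ka5.
Count: 5.

5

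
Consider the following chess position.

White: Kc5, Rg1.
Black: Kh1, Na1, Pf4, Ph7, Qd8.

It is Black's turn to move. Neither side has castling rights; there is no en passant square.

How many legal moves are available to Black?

2

Black to move; king on h1.
In check: yes, from the white rook on g1.
Legal moves: Kh2, Kxg1.
Count: 2.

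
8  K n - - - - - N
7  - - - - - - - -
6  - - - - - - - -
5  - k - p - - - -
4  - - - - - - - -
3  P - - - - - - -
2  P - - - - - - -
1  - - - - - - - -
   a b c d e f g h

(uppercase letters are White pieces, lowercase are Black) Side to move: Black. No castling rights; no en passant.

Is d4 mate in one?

After d4: white king on a8; in check: no.
White is not in check, so this cannot be checkmate.

no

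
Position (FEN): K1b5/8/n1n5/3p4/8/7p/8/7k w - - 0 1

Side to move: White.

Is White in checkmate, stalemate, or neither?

White to move; white king on a8.
In check: no.
King squares — a7: attacked by Nc6; b7: attacked by Bc8; b8: attacked by Na6.
Legal moves for White: none.
Not in check and no legal moves → stalemate.

stalemate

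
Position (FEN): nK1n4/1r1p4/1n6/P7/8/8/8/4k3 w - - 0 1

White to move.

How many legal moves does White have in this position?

0

White to move; king on b8.
In check: yes, from the black rook on b7.
Legal moves: none.
Count: 0.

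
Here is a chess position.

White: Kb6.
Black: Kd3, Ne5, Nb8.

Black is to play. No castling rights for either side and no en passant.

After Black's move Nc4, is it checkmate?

After Nc4: white king on b6; in check: yes, from the black knight on c4.
White has 5 legal replies: Kc7, Kb7, Ka7, Kc5, Kb5.
In check but a legal move exists → not checkmate.

no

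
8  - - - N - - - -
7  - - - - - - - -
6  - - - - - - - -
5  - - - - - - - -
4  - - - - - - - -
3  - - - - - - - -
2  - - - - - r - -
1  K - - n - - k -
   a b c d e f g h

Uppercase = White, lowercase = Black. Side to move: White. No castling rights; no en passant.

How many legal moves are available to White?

5

White to move; king on a1.
In check: no.
Legal moves: Nf7, Nb7, Ne6, Nc6, Kb1.
Count: 5.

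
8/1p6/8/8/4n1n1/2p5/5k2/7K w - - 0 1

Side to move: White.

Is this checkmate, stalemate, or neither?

stalemate

White to move; white king on h1.
In check: no.
King squares — g1: attacked by Kf2; g2: attacked by Kf2; h2: attacked by Ng4.
Legal moves for White: none.
Not in check and no legal moves → stalemate.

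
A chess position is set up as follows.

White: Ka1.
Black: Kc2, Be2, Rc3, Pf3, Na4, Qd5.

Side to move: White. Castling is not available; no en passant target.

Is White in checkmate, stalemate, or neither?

stalemate

White to move; white king on a1.
In check: no.
King squares — b1: attacked by Kc2; a2: attacked by Qd5; b2: attacked by Kc2.
Legal moves for White: none.
Not in check and no legal moves → stalemate.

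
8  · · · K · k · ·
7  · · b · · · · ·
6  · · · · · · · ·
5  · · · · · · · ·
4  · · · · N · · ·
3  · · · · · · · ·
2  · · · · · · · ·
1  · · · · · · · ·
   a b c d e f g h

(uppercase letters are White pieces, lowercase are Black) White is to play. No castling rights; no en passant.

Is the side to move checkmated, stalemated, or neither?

White to move; white king on d8.
In check: yes, from the black bishop on c7.
King squares — c7: available; d7: available; e7: attacked by Kf8; c8: available; e8: attacked by Kf8.
Legal moves for White: Kc8, Kd7, Kxc7.
White is in check but has 3 legal moves → neither.

neither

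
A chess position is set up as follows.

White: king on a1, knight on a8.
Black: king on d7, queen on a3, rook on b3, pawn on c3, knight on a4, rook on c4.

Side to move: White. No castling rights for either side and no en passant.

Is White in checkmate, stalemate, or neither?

White to move; white king on a1.
In check: yes, from the black queen on a3.
King squares — b1: attacked by Rb3; a2: attacked by Qa3; b2: attacked by Qa3.
Legal moves for White: none.
In check with no legal moves → checkmate.

checkmate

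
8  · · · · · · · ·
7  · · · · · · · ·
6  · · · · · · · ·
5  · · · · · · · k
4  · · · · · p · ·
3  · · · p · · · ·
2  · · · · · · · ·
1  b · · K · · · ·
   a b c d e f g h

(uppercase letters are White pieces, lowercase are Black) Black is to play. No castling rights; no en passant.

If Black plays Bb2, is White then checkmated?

no

After Bb2: white king on d1; in check: no.
White is not in check, so this cannot be checkmate.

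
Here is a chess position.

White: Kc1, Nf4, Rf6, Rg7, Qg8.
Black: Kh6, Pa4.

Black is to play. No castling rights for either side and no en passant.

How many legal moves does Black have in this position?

Black to move; king on h6.
In check: yes, from the white rook on f6.
Legal moves: none.
Count: 0.

0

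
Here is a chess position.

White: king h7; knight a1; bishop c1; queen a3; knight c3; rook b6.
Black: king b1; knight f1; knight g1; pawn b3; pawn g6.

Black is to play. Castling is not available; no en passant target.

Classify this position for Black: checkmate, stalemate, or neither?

checkmate

Black to move; black king on b1.
In check: yes, from the white knight on c3.
King squares — a1: attacked by Qa3; c1: attacked by Qa3; a2: attacked by Qa3; b2: attacked by Bc1; c2: attacked by Na1.
Legal moves for Black: none.
In check with no legal moves → checkmate.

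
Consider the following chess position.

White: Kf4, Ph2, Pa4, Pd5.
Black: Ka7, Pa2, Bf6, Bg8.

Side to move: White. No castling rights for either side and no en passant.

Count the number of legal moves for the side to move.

White to move; king on f4.
In check: no.
Legal moves: Kf5, Kg4, Ke4, Kg3, Kf3, Ke3, d6, a5, h3, h4.
Count: 10.

10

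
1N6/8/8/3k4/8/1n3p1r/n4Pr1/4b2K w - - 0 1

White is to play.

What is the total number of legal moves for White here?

0

White to move; king on h1.
In check: yes, from the black rook on h3.
Legal moves: none.
Count: 0.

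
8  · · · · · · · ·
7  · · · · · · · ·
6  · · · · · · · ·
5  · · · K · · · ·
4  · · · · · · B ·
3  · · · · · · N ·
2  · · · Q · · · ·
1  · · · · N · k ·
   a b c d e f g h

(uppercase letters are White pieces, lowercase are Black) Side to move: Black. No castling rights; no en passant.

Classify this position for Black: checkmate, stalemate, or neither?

stalemate

Black to move; black king on g1.
In check: no.
King squares — f1: attacked by Ng3; h1: attacked by Ng3; f2: attacked by Qd2; g2: attacked by Ne1; h2: attacked by Qd2.
Legal moves for Black: none.
Not in check and no legal moves → stalemate.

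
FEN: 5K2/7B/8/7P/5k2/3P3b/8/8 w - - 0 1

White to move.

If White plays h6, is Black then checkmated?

no

After h6: black king on f4; in check: no.
Black is not in check, so this cannot be checkmate.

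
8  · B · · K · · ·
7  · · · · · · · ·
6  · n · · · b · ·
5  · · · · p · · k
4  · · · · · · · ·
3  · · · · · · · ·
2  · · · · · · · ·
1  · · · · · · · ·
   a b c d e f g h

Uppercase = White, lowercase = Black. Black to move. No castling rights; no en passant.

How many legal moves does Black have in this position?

18

Black to move; king on h5.
In check: no.
Legal moves: Bh8, Bd8, Bg7, Be7, Bg5, Bh4, Nc8, Na8, Nd7, Nd5, Nc4, Na4, Kh6, Kg6, Kg5, Kh4, Kg4, e4.
Count: 18.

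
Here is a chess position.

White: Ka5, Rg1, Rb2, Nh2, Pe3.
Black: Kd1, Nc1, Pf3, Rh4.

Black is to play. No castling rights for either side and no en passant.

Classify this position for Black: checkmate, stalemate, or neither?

checkmate

Black to move; black king on d1.
In check: yes, from the white rook on g1.
King squares — c1: own knight; e1: attacked by Rg1; c2: attacked by Rb2; d2: attacked by Rb2; e2: attacked by Rb2.
Legal moves for Black: none.
In check with no legal moves → checkmate.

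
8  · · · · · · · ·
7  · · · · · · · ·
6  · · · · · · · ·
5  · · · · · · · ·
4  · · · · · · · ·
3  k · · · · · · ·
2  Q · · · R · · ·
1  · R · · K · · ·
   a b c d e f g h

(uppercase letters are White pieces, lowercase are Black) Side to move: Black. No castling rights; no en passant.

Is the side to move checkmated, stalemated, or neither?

checkmate

Black to move; black king on a3.
In check: yes, from the white queen on a2.
King squares — a2: attacked by Re2; b2: attacked by Rb1; b3: attacked by Rb1; a4: attacked by Qa2; b4: attacked by Rb1.
Legal moves for Black: none.
In check with no legal moves → checkmate.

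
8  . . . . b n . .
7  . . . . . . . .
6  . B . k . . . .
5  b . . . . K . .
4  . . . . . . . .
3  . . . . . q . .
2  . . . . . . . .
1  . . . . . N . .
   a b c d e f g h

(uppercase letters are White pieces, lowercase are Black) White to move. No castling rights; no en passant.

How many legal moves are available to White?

1

White to move; king on f5.
In check: yes, from the black queen on f3.
Legal moves: Kg5.
Count: 1.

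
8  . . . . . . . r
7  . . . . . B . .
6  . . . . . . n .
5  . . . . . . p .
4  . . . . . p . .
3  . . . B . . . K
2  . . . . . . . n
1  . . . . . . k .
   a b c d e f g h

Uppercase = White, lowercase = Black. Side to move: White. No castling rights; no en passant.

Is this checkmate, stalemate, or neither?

White to move; white king on h3.
In check: yes, from the black rook on h8.
King squares — g2: attacked by Kg1; h2: attacked by Kg1; g3: attacked by Pf4; g4: attacked by Nh2; h4: attacked by Pg5.
Legal moves for White: none.
In check with no legal moves → checkmate.

checkmate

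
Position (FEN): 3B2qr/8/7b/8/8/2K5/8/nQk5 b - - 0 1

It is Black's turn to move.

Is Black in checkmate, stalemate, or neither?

neither

Black to move; black king on c1.
In check: yes, from the white queen on b1.
Legal moves for Black: Kxb1.
Black is in check but has 1 legal move → neither.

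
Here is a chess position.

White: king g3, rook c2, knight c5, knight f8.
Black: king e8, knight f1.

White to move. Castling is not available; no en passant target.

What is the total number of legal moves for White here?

7

White to move; king on g3.
In check: yes, from the black knight on f1.
Legal moves: Kh4, Kg4, Kf4, Kh3, Kf3, Kg2, Kf2.
Count: 7.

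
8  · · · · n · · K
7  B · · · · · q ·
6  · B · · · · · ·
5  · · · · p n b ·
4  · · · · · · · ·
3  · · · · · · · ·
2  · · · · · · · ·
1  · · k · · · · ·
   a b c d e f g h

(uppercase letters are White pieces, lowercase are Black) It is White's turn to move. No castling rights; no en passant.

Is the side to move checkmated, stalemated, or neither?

White to move; white king on h8.
In check: yes, from the black queen on g7.
King squares — g7: attacked by Nf5; h7: attacked by Qg7; g8: attacked by Qg7.
Legal moves for White: none.
In check with no legal moves → checkmate.

checkmate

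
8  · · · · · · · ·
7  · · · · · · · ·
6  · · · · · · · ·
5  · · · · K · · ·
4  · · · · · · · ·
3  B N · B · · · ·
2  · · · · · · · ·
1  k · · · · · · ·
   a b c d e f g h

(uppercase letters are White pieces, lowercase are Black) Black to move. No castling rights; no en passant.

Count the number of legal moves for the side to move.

1

Black to move; king on a1.
In check: yes, from the white knight on b3.
Legal moves: Ka2.
Count: 1.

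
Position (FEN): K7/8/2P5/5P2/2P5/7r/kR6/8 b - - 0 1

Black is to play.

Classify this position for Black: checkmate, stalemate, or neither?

Black to move; black king on a2.
In check: yes, from the white rook on b2.
King squares — a1: available; b1: attacked by Rb2; b2: available; a3: available; b3: attacked by Rb2.
Legal moves for Black: Ka3, Kxb2, Ka1.
Black is in check but has 3 legal moves → neither.

neither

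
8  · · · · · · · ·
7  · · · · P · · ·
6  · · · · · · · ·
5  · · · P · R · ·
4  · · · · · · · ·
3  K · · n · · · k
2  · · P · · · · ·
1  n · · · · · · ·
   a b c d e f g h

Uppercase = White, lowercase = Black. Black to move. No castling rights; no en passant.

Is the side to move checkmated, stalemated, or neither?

neither

Black to move; black king on h3.
In check: no.
Legal moves for Black: Kh4, Kg4, Kg3, Kh2, Kg2, Ne5, Nc5, Nf4, Nb4, Nf2, Nb2, Ne1, Nc1, Nb3, Nxc2+.
Black has 15 legal moves and is not in check → neither.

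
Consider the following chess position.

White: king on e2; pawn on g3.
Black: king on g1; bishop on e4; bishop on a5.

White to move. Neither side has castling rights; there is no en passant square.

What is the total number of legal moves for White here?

White to move; king on e2.
In check: no.
Legal moves: Ke3, Kd1, g4.
Count: 3.

3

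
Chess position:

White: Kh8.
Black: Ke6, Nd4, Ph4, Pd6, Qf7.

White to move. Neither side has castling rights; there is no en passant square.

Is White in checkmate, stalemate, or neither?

White to move; white king on h8.
In check: no.
King squares — g7: attacked by Qf7; h7: attacked by Qf7; g8: attacked by Qf7.
Legal moves for White: none.
Not in check and no legal moves → stalemate.

stalemate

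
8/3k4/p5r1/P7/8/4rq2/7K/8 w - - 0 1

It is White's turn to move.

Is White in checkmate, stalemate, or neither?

stalemate

White to move; white king on h2.
In check: no.
King squares — g1: attacked by Rg6; h1: attacked by Qf3; g2: attacked by Qf3; g3: attacked by Qf3; h3: attacked by Qf3.
Legal moves for White: none.
Not in check and no legal moves → stalemate.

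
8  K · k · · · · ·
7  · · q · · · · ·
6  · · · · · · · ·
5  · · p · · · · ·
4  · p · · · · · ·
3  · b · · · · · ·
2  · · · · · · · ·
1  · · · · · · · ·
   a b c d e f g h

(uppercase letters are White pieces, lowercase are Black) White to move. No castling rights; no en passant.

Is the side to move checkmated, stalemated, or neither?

White to move; white king on a8.
In check: no.
King squares — a7: attacked by Qc7; b7: attacked by Qc7; b8: attacked by Qc7.
Legal moves for White: none.
Not in check and no legal moves → stalemate.

stalemate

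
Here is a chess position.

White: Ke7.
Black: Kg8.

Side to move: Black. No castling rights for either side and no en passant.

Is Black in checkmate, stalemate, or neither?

Black to move; black king on g8.
In check: no.
Legal moves for Black: Kh8, Kh7, Kg7.
Black has 3 legal moves and is not in check → neither.

neither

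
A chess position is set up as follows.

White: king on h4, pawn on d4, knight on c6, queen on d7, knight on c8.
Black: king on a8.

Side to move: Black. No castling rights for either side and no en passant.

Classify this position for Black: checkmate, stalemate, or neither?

stalemate

Black to move; black king on a8.
In check: no.
King squares — a7: attacked by Nc6; b7: attacked by Qd7; b8: attacked by Nc6.
Legal moves for Black: none.
Not in check and no legal moves → stalemate.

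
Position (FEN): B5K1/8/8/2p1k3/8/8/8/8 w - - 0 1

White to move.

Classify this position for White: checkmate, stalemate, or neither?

White to move; white king on g8.
In check: no.
Legal moves for White: Kh8, Kf8, Kh7, Kg7, Kf7, Bb7, Bc6, Bd5, Be4, Bf3, Bg2, Bh1.
White has 12 legal moves and is not in check → neither.

neither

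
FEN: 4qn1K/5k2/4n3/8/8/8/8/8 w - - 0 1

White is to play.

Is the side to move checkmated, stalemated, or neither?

White to move; white king on h8.
In check: no.
King squares — g7: attacked by Ne6; h7: attacked by Nf8; g8: attacked by Kf7.
Legal moves for White: none.
Not in check and no legal moves → stalemate.

stalemate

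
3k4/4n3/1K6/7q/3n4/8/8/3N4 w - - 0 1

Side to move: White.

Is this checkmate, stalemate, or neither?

White to move; white king on b6.
In check: no.
Legal moves for White: Kb7, Ka7, Ka6, Ne3, Nc3, Nf2, Nb2.
White has 7 legal moves and is not in check → neither.

neither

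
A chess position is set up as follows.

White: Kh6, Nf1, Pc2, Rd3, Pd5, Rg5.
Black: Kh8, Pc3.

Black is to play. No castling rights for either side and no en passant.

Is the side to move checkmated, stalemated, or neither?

stalemate

Black to move; black king on h8.
In check: no.
King squares — g7: attacked by Rg5; h7: attacked by Kh6; g8: attacked by Rg5.
Legal moves for Black: none.
Not in check and no legal moves → stalemate.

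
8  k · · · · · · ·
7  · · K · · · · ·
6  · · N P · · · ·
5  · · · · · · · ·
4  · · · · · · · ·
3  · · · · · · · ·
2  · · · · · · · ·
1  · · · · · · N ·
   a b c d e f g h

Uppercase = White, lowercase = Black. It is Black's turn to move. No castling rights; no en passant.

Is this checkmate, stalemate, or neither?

Black to move; black king on a8.
In check: no.
King squares — a7: attacked by Nc6; b7: attacked by Kc7; b8: attacked by Nc6.
Legal moves for Black: none.
Not in check and no legal moves → stalemate.

stalemate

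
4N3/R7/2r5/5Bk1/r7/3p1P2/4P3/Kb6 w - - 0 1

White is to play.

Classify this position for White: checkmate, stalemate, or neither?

White to move; white king on a1.
In check: yes, from the black rook on a4.
Legal moves for White: Kb2, Kxb1, Rxa4.
White is in check but has 3 legal moves → neither.

neither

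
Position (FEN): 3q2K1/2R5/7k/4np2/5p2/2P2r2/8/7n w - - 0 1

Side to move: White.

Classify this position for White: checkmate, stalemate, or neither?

checkmate

White to move; white king on g8.
In check: yes, from the black queen on d8.
King squares — f7: attacked by Ne5; g7: attacked by Kh6; h7: attacked by Kh6; f8: attacked by Qd8; h8: attacked by Qd8.
Legal moves for White: none.
In check with no legal moves → checkmate.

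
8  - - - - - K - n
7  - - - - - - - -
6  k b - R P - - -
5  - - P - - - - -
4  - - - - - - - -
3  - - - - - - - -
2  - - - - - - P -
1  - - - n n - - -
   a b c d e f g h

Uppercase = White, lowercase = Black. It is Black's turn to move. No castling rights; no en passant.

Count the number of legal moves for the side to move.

Black to move; king on a6.
In check: no.
Legal moves: Nf7, Ng6+, Kb7, Ka7, Kb5, Ka5, Nf3, Nd3, Nxg2, Nc2, Ne3, Nc3, Nf2, Nb2.
Count: 14.

14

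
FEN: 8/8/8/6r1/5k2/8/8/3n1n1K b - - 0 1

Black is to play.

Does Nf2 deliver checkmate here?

After Nf2: white king on h1; in check: yes, from the black knight on f2.
King squares — g1: attacked by Rg5; g2: attacked by Rg5; h2: attacked by Nf1.
White has no legal moves → checkmate.

yes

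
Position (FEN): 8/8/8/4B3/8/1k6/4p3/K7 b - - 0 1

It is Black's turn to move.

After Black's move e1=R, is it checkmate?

yes

After e1=R: white king on a1; in check: yes, from the black rook on e1.
King squares — b1: attacked by Re1; a2: attacked by Kb3; b2: attacked by Kb3.
White has no legal moves → checkmate.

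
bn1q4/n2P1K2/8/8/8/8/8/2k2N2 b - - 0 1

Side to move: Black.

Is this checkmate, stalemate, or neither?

neither

Black to move; black king on c1.
In check: no.
Legal moves for Black include: Qh8, Qg8+, Qf8+, Qe8+, Qc8, Qe7+, Qxd7+, Qc7, Qf6+, Qb6, Qg5, Qa5, Qh4, Nxd7, Nbc6, Na6, Bb7, Bc6, ... (list truncated; more exist).
Black has legal moves and is not in check → neither.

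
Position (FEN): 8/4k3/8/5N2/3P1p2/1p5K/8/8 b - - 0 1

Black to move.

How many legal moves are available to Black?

7

Black to move; king on e7.
In check: yes, from the white knight on f5.
Legal moves: Kf8, Ke8, Kd8, Kf7, Kd7, Kf6, Ke6.
Count: 7.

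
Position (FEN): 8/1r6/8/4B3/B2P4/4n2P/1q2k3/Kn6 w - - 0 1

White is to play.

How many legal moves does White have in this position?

0

White to move; king on a1.
In check: yes, from the black queen on b2.
Legal moves: none.
Count: 0.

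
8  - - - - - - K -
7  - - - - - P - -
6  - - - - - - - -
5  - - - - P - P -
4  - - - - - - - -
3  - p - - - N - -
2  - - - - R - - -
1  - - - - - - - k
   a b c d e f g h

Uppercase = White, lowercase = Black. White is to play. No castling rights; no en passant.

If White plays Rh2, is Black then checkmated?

After Rh2: black king on h1; in check: yes, from the white rook on h2.
King squares — g1: attacked by Nf3; g2: attacked by Rh2; h2: attacked by Nf3.
Black has no legal moves → checkmate.

yes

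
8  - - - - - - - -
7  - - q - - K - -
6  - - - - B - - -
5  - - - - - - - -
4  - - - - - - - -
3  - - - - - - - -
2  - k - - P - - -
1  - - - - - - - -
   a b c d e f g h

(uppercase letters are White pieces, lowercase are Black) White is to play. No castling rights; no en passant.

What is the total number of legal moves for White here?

6

White to move; king on f7.
In check: yes, from the black queen on c7.
Legal moves: Kg8, Kf8, Ke8, Kg6, Kf6, Bd7.
Count: 6.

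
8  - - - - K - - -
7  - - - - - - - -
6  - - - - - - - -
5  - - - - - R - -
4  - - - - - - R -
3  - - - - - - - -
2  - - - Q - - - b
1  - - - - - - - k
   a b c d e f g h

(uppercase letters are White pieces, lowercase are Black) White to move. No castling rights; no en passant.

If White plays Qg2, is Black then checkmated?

yes

After Qg2: black king on h1; in check: yes, from the white queen on g2.
King squares — g1: attacked by Qg2; g2: attacked by Rg4; h2: own bishop.
Black has no legal moves → checkmate.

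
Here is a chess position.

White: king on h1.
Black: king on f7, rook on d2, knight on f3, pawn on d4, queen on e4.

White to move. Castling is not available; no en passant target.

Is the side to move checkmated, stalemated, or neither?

stalemate

White to move; white king on h1.
In check: no.
King squares — g1: attacked by Nf3; g2: attacked by Rd2; h2: attacked by Rd2.
Legal moves for White: none.
Not in check and no legal moves → stalemate.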